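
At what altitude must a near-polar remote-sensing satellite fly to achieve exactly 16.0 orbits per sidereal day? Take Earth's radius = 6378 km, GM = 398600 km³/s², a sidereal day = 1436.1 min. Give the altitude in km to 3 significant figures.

Required period T = 86166 / 16.0 = 5385.4 s.
From T = 2π√(a³/μ): a = (μ T²/4π²)^(1/3) = (398600 × 5385.4² / 4π²)^(1/3) = 6641 km.
Altitude h = a − R = 6641 − 6378 = 263 km.

263 km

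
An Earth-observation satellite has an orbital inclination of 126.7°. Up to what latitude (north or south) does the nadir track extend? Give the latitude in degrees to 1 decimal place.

Retrograde orbit: the ground track reaches ±(180° − i) = ±(180 − 126.7) = ±53.3°.

53.3°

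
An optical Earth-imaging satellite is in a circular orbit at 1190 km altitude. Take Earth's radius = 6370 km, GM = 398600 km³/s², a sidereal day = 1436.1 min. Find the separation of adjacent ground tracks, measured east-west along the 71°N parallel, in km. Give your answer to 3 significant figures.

Semi-major axis a = 6370 + 1190 = 7560 km. Period T = 2π√(a³/μ) = 2π√(7560³/398600) = 6541.7 s = 109.03 min.
Node shift per orbit = (6541.7/86166) × 360° = 27.33°.
Equatorial spacing = 27.33 × 111.2 km/° = 3039 km.
At 71° latitude, spacing = 3039 × cos(71°) = 989 km.

989 km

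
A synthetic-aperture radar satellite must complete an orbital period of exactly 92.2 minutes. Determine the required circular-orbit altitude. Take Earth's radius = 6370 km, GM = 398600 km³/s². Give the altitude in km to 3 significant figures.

T = 92.2 min = 5532.0 s.
From T = 2π√(a³/μ): a = (μ T²/4π²)^(1/3) = (398600 × 5532.0² / 4π²)^(1/3) = 6761 km.
Altitude h = a − R = 6761 − 6370 = 391 km.

391 km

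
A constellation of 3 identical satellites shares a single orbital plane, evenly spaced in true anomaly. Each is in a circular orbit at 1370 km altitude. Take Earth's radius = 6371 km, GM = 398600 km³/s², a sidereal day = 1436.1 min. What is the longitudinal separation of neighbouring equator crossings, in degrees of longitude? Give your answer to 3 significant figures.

9.44°

Semi-major axis a = 6371 + 1370 = 7741 km. Period T = 2π√(a³/μ) = 2π√(7741³/398600) = 6778.1 s = 112.97 min.
Single-satellite node shift = (6778.1/86166) × 360° = 28.32°.
With 3 satellites evenly phased, successive equator crossings are 28.32/3 = 9.440° apart.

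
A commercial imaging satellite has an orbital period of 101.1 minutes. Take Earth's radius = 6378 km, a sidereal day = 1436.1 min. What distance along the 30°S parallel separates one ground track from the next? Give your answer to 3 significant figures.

2440 km

T = 101.1 min = 6066.0 s.
Node shift per orbit = (6066.0/86166) × 360° = 25.34°.
Equatorial spacing = 25.34 × 111.3 km/° = 2821 km.
At 30° latitude, spacing = 2821 × cos(30°) = 2443 km.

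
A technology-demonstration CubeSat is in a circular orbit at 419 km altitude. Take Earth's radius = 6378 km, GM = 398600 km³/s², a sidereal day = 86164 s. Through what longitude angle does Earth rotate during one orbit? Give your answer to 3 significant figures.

23.3°

Semi-major axis a = 6378 + 419 = 6797 km. Period T = 2π√(a³/μ) = 2π√(6797³/398600) = 5576.8 s = 92.95 min.
During one orbit Earth rotates (5576.8 / 86164) × 360° = 23.30°.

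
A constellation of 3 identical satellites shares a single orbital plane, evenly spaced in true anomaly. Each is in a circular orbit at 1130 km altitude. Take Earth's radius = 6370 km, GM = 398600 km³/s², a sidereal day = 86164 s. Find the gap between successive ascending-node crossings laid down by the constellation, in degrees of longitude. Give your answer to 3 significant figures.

Semi-major axis a = 6370 + 1130 = 7500 km. Period T = 2π√(a³/μ) = 2π√(7500³/398600) = 6464.0 s = 107.73 min.
Single-satellite node shift = (6464.0/86164) × 360° = 27.01°.
With 3 satellites evenly phased, successive equator crossings are 27.01/3 = 9.002° apart.

9.00°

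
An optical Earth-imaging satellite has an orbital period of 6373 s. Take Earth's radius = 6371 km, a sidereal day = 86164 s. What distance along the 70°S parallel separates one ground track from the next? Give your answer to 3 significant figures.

Node shift per orbit = (6373.0/86164) × 360° = 26.63°.
Equatorial spacing = 26.63 × 111.2 km/° = 2961 km.
At 70° latitude, spacing = 2961 × cos(70°) = 1013 km.

1010 km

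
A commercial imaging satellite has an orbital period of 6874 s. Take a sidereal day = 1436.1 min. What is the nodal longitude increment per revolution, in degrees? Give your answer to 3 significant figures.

28.7°

During one orbit Earth rotates (6874.0 / 86166) × 360° = 28.72°.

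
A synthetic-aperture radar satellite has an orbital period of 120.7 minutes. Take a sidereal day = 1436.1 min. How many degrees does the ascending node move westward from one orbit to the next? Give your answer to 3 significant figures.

T = 120.7 min = 7242.0 s.
During one orbit Earth rotates (7242.0 / 86166) × 360° = 30.26°.

30.3°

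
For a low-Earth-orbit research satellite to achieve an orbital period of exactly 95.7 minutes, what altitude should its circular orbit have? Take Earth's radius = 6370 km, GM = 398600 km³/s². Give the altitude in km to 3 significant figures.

561 km

T = 95.7 min = 5742.0 s.
From T = 2π√(a³/μ): a = (μ T²/4π²)^(1/3) = (398600 × 5742.0² / 4π²)^(1/3) = 6931 km.
Altitude h = a − R = 6931 − 6370 = 561 km.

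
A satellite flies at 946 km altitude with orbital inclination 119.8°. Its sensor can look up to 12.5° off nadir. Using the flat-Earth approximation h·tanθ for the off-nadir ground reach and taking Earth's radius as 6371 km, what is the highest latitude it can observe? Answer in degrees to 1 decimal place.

Retrograde orbit: the ground track reaches ±(180° − i) = ±(180 − 119.8) = ±60.2°.
Sensor half-swath on the ground ≈ 946·tan(12.5°) = 210 km = 1.89° of latitude.
Maximum observable latitude ≈ 60.2 + 1.89 = 62.1°.

62.1°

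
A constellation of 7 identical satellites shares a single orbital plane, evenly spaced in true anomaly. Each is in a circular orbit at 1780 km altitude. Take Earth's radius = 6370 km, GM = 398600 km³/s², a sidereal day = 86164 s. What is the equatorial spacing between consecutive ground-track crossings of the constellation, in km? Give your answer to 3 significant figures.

486 km

Semi-major axis a = 6370 + 1780 = 8150 km. Period T = 2π√(a³/μ) = 2π√(8150³/398600) = 7322.3 s = 122.04 min.
Single-satellite node shift = (7322.3/86164) × 360° = 30.59°.
With 7 satellites evenly phased, successive equator crossings are 30.59/7 = 4.370° apart.
That is 4.370 × 111.2 = 486 km at the equator.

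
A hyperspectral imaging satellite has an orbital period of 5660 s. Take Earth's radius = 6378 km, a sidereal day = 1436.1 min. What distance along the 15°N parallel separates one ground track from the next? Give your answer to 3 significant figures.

Node shift per orbit = (5660.0/86166) × 360° = 23.65°.
Equatorial spacing = 23.65 × 111.3 km/° = 2632 km.
At 15° latitude, spacing = 2632 × cos(15°) = 2543 km.

2540 km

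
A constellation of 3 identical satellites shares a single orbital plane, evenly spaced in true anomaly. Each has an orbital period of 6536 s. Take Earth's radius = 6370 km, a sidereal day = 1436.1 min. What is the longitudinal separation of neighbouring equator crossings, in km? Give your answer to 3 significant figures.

Single-satellite node shift = (6536.0/86166) × 360° = 27.31°.
With 3 satellites evenly phased, successive equator crossings are 27.31/3 = 9.102° apart.
That is 9.102 × 111.2 = 1012 km at the equator.

1010 km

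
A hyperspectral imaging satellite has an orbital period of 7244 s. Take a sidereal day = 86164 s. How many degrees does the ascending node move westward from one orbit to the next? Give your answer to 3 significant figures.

30.3°

During one orbit Earth rotates (7244.0 / 86164) × 360° = 30.27°.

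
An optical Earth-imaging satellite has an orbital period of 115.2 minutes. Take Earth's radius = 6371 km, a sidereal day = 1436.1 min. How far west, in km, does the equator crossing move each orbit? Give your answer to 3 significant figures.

3210 km

T = 115.2 min = 6912.0 s.
During one orbit Earth rotates (6912.0 / 86166) × 360° = 28.88°.
At the equator that is 28.88° × (2π·6371/360) km/° = 28.88 × 111.2 = 3211 km.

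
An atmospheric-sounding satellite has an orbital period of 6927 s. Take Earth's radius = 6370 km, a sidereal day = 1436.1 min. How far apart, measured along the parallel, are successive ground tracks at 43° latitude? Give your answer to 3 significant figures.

2350 km

Node shift per orbit = (6927.0/86166) × 360° = 28.94°.
Equatorial spacing = 28.94 × 111.2 km/° = 3218 km.
At 43° latitude, spacing = 3218 × cos(43°) = 2353 km.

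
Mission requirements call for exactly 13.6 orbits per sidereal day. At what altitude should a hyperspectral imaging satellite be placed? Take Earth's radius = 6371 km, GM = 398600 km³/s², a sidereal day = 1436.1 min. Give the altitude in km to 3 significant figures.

1030 km

Required period T = 86166 / 13.6 = 6335.7 s.
From T = 2π√(a³/μ): a = (μ T²/4π²)^(1/3) = (398600 × 6335.7² / 4π²)^(1/3) = 7400 km.
Altitude h = a − R = 7400 − 6371 = 1029 km.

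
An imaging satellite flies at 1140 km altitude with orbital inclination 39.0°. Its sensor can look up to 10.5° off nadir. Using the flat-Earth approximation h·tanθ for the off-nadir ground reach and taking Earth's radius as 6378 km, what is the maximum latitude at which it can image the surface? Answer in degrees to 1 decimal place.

For a prograde orbit the ground track reaches latitude ±i = ±39.0°.
Sensor half-swath on the ground ≈ 1140·tan(10.5°) = 211 km = 1.90° of latitude.
Maximum observable latitude ≈ 39.0 + 1.90 = 40.9°.

40.9°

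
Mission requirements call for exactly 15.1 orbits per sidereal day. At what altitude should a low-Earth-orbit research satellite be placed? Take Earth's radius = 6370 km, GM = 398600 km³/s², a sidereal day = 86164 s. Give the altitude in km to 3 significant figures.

Required period T = 86164 / 15.1 = 5706.2 s.
From T = 2π√(a³/μ): a = (μ T²/4π²)^(1/3) = (398600 × 5706.2² / 4π²)^(1/3) = 6902 km.
Altitude h = a − R = 6902 − 6370 = 532 km.

532 km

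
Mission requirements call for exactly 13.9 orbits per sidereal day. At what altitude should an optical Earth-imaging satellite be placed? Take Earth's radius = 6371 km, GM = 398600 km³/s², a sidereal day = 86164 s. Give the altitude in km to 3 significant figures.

922 km

Required period T = 86164 / 13.9 = 6198.8 s.
From T = 2π√(a³/μ): a = (μ T²/4π²)^(1/3) = (398600 × 6198.8² / 4π²)^(1/3) = 7293 km.
Altitude h = a − R = 7293 − 6371 = 922 km.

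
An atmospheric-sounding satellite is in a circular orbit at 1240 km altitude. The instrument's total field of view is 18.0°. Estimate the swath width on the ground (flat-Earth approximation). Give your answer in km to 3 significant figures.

393 km

Half-angle = 18.0°/2 = 9°.
Swath width ≈ 2h·tan(θ/2) = 2 × 1240 × tan(9°) = 392.8 km.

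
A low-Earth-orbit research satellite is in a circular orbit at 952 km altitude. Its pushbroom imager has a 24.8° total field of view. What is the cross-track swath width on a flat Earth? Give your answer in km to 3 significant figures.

419 km

Half-angle = 24.8°/2 = 12.4°.
Swath width ≈ 2h·tan(θ/2) = 2 × 952 × tan(12.4°) = 418.6 km.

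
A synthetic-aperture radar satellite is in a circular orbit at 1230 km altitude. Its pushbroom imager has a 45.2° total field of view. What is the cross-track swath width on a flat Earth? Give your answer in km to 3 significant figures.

Half-angle = 45.2°/2 = 22.6°.
Swath width ≈ 2h·tan(θ/2) = 2 × 1230 × tan(22.6°) = 1024.0 km.

1020 km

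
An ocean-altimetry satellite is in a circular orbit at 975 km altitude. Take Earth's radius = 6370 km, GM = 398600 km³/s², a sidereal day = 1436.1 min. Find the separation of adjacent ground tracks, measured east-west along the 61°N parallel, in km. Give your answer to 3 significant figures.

Semi-major axis a = 6370 + 975 = 7345 km. Period T = 2π√(a³/μ) = 2π√(7345³/398600) = 6264.7 s = 104.41 min.
Node shift per orbit = (6264.7/86166) × 360° = 26.17°.
Equatorial spacing = 26.17 × 111.2 km/° = 2910 km.
At 61° latitude, spacing = 2910 × cos(61°) = 1411 km.

1410 km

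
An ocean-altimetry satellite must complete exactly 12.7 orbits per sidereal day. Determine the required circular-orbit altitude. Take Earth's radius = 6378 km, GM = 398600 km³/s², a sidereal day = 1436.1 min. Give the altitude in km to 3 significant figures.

Required period T = 86166 / 12.7 = 6784.7 s.
From T = 2π√(a³/μ): a = (μ T²/4π²)^(1/3) = (398600 × 6784.7² / 4π²)^(1/3) = 7746 km.
Altitude h = a − R = 7746 − 6378 = 1368 km.

1370 km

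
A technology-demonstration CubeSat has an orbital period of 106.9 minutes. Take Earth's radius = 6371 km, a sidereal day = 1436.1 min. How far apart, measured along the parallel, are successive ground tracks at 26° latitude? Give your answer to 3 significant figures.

2680 km

T = 106.9 min = 6414.0 s.
Node shift per orbit = (6414.0/86166) × 360° = 26.80°.
Equatorial spacing = 26.80 × 111.2 km/° = 2980 km.
At 26° latitude, spacing = 2980 × cos(26°) = 2678 km.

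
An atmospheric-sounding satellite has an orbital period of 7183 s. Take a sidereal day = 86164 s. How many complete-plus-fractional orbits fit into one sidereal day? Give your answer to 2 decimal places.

Orbits per sidereal day = 86164 / 7183.0 = 11.996.

12.00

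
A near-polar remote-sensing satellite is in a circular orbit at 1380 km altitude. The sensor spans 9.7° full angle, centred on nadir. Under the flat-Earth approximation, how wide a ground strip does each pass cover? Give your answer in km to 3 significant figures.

234 km

Half-angle = 9.7°/2 = 4.85°.
Swath width ≈ 2h·tan(θ/2) = 2 × 1380 × tan(4.85°) = 234.2 km.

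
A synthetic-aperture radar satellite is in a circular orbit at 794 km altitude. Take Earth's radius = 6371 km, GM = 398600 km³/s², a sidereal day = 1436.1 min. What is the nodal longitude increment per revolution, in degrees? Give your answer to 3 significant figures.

25.2°

Semi-major axis a = 6371 + 794 = 7165 km. Period T = 2π√(a³/μ) = 2π√(7165³/398600) = 6035.8 s = 100.60 min.
During one orbit Earth rotates (6035.8 / 86166) × 360° = 25.22°.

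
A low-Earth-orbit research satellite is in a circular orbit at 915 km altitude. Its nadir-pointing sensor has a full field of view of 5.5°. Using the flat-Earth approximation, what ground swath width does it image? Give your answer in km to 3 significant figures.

87.9 km

Half-angle = 5.5°/2 = 2.75°.
Swath width ≈ 2h·tan(θ/2) = 2 × 915 × tan(2.75°) = 87.9 km.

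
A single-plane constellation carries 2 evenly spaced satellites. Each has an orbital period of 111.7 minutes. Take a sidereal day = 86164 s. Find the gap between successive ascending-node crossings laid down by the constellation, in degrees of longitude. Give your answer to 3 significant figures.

T = 111.7 min = 6702.0 s.
Single-satellite node shift = (6702.0/86164) × 360° = 28.00°.
With 2 satellites evenly phased, successive equator crossings are 28.00/2 = 14.001° apart.

14.0°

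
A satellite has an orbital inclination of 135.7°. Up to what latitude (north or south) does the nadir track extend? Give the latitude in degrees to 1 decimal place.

44.3°

Retrograde orbit: the ground track reaches ±(180° − i) = ±(180 − 135.7) = ±44.3°.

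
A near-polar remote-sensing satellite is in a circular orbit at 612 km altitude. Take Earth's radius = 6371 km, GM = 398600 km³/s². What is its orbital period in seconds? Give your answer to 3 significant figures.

Semi-major axis a = 6371 + 612 = 6983 km. Period T = 2π√(a³/μ) = 2π√(6983³/398600) = 5807.3 s = 96.79 min.

5810 seconds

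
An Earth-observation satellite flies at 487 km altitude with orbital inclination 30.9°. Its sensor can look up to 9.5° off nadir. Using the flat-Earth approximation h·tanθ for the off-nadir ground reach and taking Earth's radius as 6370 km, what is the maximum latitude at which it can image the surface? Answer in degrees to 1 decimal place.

31.6°

For a prograde orbit the ground track reaches latitude ±i = ±30.9°.
Sensor half-swath on the ground ≈ 487·tan(9.5°) = 81 km = 0.73° of latitude.
Maximum observable latitude ≈ 30.9 + 0.73 = 31.6°.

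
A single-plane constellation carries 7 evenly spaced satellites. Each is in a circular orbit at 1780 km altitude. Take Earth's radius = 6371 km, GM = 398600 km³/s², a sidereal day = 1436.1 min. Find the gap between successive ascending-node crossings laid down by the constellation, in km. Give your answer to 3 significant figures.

486 km

Semi-major axis a = 6371 + 1780 = 8151 km. Period T = 2π√(a³/μ) = 2π√(8151³/398600) = 7323.6 s = 122.06 min.
Single-satellite node shift = (7323.6/86166) × 360° = 30.60°.
With 7 satellites evenly phased, successive equator crossings are 30.60/7 = 4.371° apart.
That is 4.371 × 111.2 = 486 km at the equator.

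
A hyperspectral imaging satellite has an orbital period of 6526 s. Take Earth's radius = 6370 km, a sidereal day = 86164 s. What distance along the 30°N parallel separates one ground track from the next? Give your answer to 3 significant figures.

2630 km

Node shift per orbit = (6526.0/86164) × 360° = 27.27°.
Equatorial spacing = 27.27 × 111.2 km/° = 3031 km.
At 30° latitude, spacing = 3031 × cos(30°) = 2625 km.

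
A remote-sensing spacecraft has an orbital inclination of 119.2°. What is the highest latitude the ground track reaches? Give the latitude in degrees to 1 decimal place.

Retrograde orbit: the ground track reaches ±(180° − i) = ±(180 − 119.2) = ±60.8°.

60.8°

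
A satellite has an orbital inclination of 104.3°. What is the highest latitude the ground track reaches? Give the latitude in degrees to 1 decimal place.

Retrograde orbit: the ground track reaches ±(180° − i) = ±(180 − 104.3) = ±75.7°.

75.7°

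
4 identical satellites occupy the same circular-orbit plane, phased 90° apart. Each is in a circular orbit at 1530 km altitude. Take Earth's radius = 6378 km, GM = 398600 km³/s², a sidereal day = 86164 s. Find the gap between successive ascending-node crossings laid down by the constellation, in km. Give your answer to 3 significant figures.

Semi-major axis a = 6378 + 1530 = 7908 km. Period T = 2π√(a³/μ) = 2π√(7908³/398600) = 6998.6 s = 116.64 min.
Single-satellite node shift = (6998.6/86164) × 360° = 29.24°.
With 4 satellites evenly phased, successive equator crossings are 29.24/4 = 7.310° apart.
That is 7.310 × 111.3 = 814 km at the equator.

814 km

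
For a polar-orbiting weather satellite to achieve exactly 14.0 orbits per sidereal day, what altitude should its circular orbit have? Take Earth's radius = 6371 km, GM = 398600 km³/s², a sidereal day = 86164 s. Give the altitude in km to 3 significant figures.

888 km

Required period T = 86164 / 14.0 = 6154.6 s.
From T = 2π√(a³/μ): a = (μ T²/4π²)^(1/3) = (398600 × 6154.6² / 4π²)^(1/3) = 7259 km.
Altitude h = a − R = 7259 − 6371 = 888 km.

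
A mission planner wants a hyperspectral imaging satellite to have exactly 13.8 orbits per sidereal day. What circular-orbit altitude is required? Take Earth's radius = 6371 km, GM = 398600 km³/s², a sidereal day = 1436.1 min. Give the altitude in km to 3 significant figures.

958 km

Required period T = 86166 / 13.8 = 6243.9 s.
From T = 2π√(a³/μ): a = (μ T²/4π²)^(1/3) = (398600 × 6243.9² / 4π²)^(1/3) = 7329 km.
Altitude h = a − R = 7329 − 6371 = 958 km.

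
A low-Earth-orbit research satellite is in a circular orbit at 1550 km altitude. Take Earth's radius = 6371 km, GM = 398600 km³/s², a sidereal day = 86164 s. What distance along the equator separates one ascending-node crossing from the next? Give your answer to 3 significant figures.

Semi-major axis a = 6371 + 1550 = 7921 km. Period T = 2π√(a³/μ) = 2π√(7921³/398600) = 7015.9 s = 116.93 min.
During one orbit Earth rotates (7015.9 / 86164) × 360° = 29.31°.
At the equator that is 29.31° × (2π·6371/360) km/° = 29.31 × 111.2 = 3259 km.

3260 km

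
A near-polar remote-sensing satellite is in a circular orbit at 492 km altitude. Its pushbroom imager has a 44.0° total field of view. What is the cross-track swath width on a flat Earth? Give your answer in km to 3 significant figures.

398 km

Half-angle = 44.0°/2 = 22°.
Swath width ≈ 2h·tan(θ/2) = 2 × 492 × tan(22°) = 397.6 km.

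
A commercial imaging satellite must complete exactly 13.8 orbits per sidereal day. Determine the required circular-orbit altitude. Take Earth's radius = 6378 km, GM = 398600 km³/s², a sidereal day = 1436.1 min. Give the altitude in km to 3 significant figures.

Required period T = 86166 / 13.8 = 6243.9 s.
From T = 2π√(a³/μ): a = (μ T²/4π²)^(1/3) = (398600 × 6243.9² / 4π²)^(1/3) = 7329 km.
Altitude h = a − R = 7329 − 6378 = 951 km.

951 km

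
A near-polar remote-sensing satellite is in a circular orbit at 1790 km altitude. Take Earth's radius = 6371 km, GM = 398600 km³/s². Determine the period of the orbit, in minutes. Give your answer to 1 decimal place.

122.3 min

Semi-major axis a = 6371 + 1790 = 8161 km. Period T = 2π√(a³/μ) = 2π√(8161³/398600) = 7337.1 s = 122.29 min.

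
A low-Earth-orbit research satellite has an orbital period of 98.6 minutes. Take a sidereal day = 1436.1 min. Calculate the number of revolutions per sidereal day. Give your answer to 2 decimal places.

14.56

T = 98.6 min = 5916.0 s.
Orbits per sidereal day = 86166 / 5916.0 = 14.565.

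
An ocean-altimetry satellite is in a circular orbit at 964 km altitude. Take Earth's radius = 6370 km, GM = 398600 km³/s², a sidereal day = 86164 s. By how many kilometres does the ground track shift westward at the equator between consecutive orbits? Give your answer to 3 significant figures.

2900 km

Semi-major axis a = 6370 + 964 = 7334 km. Period T = 2π√(a³/μ) = 2π√(7334³/398600) = 6250.6 s = 104.18 min.
During one orbit Earth rotates (6250.6 / 86164) × 360° = 26.12°.
At the equator that is 26.12° × (2π·6370/360) km/° = 26.12 × 111.2 = 2903 km.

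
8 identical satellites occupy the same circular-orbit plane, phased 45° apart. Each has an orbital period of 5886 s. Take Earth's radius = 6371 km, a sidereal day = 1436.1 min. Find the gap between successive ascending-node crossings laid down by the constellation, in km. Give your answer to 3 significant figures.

Single-satellite node shift = (5886.0/86166) × 360° = 24.59°.
With 8 satellites evenly phased, successive equator crossings are 24.59/8 = 3.074° apart.
That is 3.074 × 111.2 = 342 km at the equator.

342 km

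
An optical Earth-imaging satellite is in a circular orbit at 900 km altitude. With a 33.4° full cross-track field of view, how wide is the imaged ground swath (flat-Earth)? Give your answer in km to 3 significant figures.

540 km

Half-angle = 33.4°/2 = 16.7°.
Swath width ≈ 2h·tan(θ/2) = 2 × 900 × tan(16.7°) = 540.0 km.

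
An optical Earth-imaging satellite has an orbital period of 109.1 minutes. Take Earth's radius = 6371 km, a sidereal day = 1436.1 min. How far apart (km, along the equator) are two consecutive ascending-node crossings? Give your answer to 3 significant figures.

T = 109.1 min = 6546.0 s.
During one orbit Earth rotates (6546.0 / 86166) × 360° = 27.35°.
At the equator that is 27.35° × (2π·6371/360) km/° = 27.35 × 111.2 = 3041 km.

3040 km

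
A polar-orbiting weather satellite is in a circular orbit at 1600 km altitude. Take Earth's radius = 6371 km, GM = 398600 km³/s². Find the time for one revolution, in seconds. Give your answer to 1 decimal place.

Semi-major axis a = 6371 + 1600 = 7971 km. Period T = 2π√(a³/μ) = 2π√(7971³/398600) = 7082.4 s = 118.04 min.

7082.4 seconds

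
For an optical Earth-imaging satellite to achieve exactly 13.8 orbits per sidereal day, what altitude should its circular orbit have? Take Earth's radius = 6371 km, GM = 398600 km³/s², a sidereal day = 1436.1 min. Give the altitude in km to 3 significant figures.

Required period T = 86166 / 13.8 = 6243.9 s.
From T = 2π√(a³/μ): a = (μ T²/4π²)^(1/3) = (398600 × 6243.9² / 4π²)^(1/3) = 7329 km.
Altitude h = a − R = 7329 − 6371 = 958 km.

958 km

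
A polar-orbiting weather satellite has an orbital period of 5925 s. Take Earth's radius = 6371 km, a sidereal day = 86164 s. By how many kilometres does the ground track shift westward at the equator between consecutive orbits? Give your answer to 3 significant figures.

During one orbit Earth rotates (5925.0 / 86164) × 360° = 24.76°.
At the equator that is 24.76° × (2π·6371/360) km/° = 24.76 × 111.2 = 2753 km.

2750 km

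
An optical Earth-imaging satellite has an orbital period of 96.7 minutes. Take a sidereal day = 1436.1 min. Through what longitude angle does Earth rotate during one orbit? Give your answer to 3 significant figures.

24.2°

T = 96.7 min = 5802.0 s.
During one orbit Earth rotates (5802.0 / 86166) × 360° = 24.24°.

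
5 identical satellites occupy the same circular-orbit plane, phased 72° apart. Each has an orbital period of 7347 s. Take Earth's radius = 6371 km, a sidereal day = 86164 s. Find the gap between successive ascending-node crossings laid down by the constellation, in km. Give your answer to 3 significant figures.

683 km

Single-satellite node shift = (7347.0/86164) × 360° = 30.70°.
With 5 satellites evenly phased, successive equator crossings are 30.70/5 = 6.139° apart.
That is 6.139 × 111.2 = 683 km at the equator.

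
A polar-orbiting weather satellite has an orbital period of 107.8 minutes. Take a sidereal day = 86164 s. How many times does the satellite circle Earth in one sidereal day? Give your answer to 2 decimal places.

13.32

T = 107.8 min = 6468.0 s.
Orbits per sidereal day = 86164 / 6468.0 = 13.322.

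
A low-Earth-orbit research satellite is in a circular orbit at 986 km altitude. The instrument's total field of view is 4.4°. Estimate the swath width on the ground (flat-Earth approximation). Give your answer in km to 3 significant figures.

Half-angle = 4.4°/2 = 2.2°.
Swath width ≈ 2h·tan(θ/2) = 2 × 986 × tan(2.2°) = 75.8 km.

75.8 km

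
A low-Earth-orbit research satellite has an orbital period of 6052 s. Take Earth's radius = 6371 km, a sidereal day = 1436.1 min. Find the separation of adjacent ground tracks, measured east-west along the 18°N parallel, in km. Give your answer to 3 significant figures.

2670 km

Node shift per orbit = (6052.0/86166) × 360° = 25.29°.
Equatorial spacing = 25.29 × 111.2 km/° = 2812 km.
At 18° latitude, spacing = 2812 × cos(18°) = 2674 km.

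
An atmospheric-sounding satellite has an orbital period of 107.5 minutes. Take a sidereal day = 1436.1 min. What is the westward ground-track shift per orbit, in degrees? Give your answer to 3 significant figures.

26.9°

T = 107.5 min = 6450.0 s.
During one orbit Earth rotates (6450.0 / 86166) × 360° = 26.95°.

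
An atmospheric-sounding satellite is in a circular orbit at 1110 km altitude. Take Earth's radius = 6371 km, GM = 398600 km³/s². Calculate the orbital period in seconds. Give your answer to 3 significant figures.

6440 seconds

Semi-major axis a = 6371 + 1110 = 7481 km. Period T = 2π√(a³/μ) = 2π√(7481³/398600) = 6439.5 s = 107.32 min.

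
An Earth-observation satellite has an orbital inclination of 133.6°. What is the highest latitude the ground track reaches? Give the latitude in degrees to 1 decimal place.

46.4°

Retrograde orbit: the ground track reaches ±(180° − i) = ±(180 − 133.6) = ±46.4°.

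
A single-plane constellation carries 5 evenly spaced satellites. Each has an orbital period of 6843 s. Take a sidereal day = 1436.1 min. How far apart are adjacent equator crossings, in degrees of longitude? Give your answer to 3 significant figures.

Single-satellite node shift = (6843.0/86166) × 360° = 28.59°.
With 5 satellites evenly phased, successive equator crossings are 28.59/5 = 5.718° apart.

5.72°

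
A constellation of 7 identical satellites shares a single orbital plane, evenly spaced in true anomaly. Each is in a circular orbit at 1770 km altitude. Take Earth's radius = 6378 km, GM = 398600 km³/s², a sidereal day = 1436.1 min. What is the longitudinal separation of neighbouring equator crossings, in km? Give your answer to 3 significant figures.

486 km

Semi-major axis a = 6378 + 1770 = 8148 km. Period T = 2π√(a³/μ) = 2π√(8148³/398600) = 7319.6 s = 121.99 min.
Single-satellite node shift = (7319.6/86166) × 360° = 30.58°.
With 7 satellites evenly phased, successive equator crossings are 30.58/7 = 4.369° apart.
That is 4.369 × 111.3 = 486 km at the equator.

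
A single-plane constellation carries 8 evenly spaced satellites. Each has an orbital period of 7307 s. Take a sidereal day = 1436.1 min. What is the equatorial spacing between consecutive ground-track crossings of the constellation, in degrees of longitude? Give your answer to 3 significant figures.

Single-satellite node shift = (7307.0/86166) × 360° = 30.53°.
With 8 satellites evenly phased, successive equator crossings are 30.53/8 = 3.816° apart.

3.82°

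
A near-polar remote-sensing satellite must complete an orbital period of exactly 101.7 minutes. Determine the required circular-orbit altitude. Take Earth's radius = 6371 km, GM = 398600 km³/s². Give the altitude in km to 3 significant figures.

846 km

T = 101.7 min = 6102.0 s.
From T = 2π√(a³/μ): a = (μ T²/4π²)^(1/3) = (398600 × 6102.0² / 4π²)^(1/3) = 7217 km.
Altitude h = a − R = 7217 − 6371 = 846 km.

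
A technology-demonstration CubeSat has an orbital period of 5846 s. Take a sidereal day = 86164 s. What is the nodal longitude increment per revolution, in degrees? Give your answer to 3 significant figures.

24.4°

During one orbit Earth rotates (5846.0 / 86164) × 360° = 24.43°.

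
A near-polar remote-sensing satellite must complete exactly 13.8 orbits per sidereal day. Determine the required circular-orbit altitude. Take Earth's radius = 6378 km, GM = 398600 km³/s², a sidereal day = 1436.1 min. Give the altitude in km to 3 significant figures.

Required period T = 86166 / 13.8 = 6243.9 s.
From T = 2π√(a³/μ): a = (μ T²/4π²)^(1/3) = (398600 × 6243.9² / 4π²)^(1/3) = 7329 km.
Altitude h = a − R = 7329 − 6378 = 951 km.

951 km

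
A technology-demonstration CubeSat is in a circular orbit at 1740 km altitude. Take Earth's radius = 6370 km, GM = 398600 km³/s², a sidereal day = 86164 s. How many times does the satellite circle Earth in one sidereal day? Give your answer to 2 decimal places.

11.85

Semi-major axis a = 6370 + 1740 = 8110 km. Period T = 2π√(a³/μ) = 2π√(8110³/398600) = 7268.5 s = 121.14 min.
Orbits per sidereal day = 86164 / 7268.5 = 11.855.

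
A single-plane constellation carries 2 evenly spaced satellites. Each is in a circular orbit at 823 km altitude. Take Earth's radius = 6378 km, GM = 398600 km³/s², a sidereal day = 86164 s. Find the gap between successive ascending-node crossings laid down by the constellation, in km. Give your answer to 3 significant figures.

Semi-major axis a = 6378 + 823 = 7201 km. Period T = 2π√(a³/μ) = 2π√(7201³/398600) = 6081.4 s = 101.36 min.
Single-satellite node shift = (6081.4/86164) × 360° = 25.41°.
With 2 satellites evenly phased, successive equator crossings are 25.41/2 = 12.704° apart.
That is 12.704 × 111.3 = 1414 km at the equator.

1410 km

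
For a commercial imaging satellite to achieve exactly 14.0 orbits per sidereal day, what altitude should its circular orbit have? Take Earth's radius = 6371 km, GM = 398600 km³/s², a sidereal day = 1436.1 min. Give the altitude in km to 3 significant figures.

888 km

Required period T = 86166 / 14.0 = 6154.7 s.
From T = 2π√(a³/μ): a = (μ T²/4π²)^(1/3) = (398600 × 6154.7² / 4π²)^(1/3) = 7259 km.
Altitude h = a − R = 7259 − 6371 = 888 km.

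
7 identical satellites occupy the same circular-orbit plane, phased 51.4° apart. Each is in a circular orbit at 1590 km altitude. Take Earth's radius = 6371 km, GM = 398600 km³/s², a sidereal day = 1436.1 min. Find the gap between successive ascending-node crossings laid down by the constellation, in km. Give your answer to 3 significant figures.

469 km

Semi-major axis a = 6371 + 1590 = 7961 km. Period T = 2π√(a³/μ) = 2π√(7961³/398600) = 7069.1 s = 117.82 min.
Single-satellite node shift = (7069.1/86166) × 360° = 29.53°.
With 7 satellites evenly phased, successive equator crossings are 29.53/7 = 4.219° apart.
That is 4.219 × 111.2 = 469 km at the equator.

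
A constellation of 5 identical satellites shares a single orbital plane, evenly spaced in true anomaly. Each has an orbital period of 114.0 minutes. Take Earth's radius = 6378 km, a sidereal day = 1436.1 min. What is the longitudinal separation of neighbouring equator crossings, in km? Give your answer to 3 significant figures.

T = 114.0 min = 6840.0 s.
Single-satellite node shift = (6840.0/86166) × 360° = 28.58°.
With 5 satellites evenly phased, successive equator crossings are 28.58/5 = 5.715° apart.
That is 5.715 × 111.3 = 636 km at the equator.

636 km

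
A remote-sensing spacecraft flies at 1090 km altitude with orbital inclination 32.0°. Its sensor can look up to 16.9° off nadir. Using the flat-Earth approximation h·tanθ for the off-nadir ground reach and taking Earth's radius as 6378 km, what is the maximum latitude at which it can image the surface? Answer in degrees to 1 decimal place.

For a prograde orbit the ground track reaches latitude ±i = ±32.0°.
Sensor half-swath on the ground ≈ 1090·tan(16.9°) = 331 km = 2.97° of latitude.
Maximum observable latitude ≈ 32.0 + 2.97 = 35.0°.

35.0°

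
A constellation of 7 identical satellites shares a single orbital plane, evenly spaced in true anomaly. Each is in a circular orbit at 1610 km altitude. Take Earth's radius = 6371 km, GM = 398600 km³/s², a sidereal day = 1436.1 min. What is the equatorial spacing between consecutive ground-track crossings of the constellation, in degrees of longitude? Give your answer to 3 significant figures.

Semi-major axis a = 6371 + 1610 = 7981 km. Period T = 2π√(a³/μ) = 2π√(7981³/398600) = 7095.7 s = 118.26 min.
Single-satellite node shift = (7095.7/86166) × 360° = 29.65°.
With 7 satellites evenly phased, successive equator crossings are 29.65/7 = 4.235° apart.

4.24°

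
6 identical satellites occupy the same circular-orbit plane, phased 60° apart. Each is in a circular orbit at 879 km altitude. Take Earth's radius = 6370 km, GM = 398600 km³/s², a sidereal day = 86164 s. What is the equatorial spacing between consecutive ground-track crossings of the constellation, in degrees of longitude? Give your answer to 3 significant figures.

Semi-major axis a = 6370 + 879 = 7249 km. Period T = 2π√(a³/μ) = 2π√(7249³/398600) = 6142.3 s = 102.37 min.
Single-satellite node shift = (6142.3/86164) × 360° = 25.66°.
With 6 satellites evenly phased, successive equator crossings are 25.66/6 = 4.277° apart.

4.28°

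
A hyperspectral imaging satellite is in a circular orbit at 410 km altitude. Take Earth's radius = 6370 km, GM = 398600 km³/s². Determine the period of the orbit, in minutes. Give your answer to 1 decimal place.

92.6 min

Semi-major axis a = 6370 + 410 = 6780 km. Period T = 2π√(a³/μ) = 2π√(6780³/398600) = 5555.9 s = 92.60 min.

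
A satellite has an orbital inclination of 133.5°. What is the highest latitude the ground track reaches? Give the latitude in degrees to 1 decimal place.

Retrograde orbit: the ground track reaches ±(180° − i) = ±(180 − 133.5) = ±46.5°.

46.5°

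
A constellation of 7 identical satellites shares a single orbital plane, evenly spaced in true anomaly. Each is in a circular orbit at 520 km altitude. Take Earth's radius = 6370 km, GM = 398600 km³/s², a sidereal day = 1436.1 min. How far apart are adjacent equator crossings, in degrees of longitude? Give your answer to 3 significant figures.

3.40°

Semi-major axis a = 6370 + 520 = 6890 km. Period T = 2π√(a³/μ) = 2π√(6890³/398600) = 5691.7 s = 94.86 min.
Single-satellite node shift = (5691.7/86166) × 360° = 23.78°.
With 7 satellites evenly phased, successive equator crossings are 23.78/7 = 3.397° apart.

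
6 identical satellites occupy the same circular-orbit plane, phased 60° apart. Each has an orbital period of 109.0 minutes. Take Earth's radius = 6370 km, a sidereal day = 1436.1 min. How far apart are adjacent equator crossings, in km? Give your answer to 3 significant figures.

T = 109.0 min = 6540.0 s.
Single-satellite node shift = (6540.0/86166) × 360° = 27.32°.
With 6 satellites evenly phased, successive equator crossings are 27.32/6 = 4.554° apart.
That is 4.554 × 111.2 = 506 km at the equator.

506 km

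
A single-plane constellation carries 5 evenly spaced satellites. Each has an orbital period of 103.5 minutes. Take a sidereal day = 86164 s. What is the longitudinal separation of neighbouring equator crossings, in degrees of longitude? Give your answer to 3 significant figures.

5.19°

T = 103.5 min = 6210.0 s.
Single-satellite node shift = (6210.0/86164) × 360° = 25.95°.
With 5 satellites evenly phased, successive equator crossings are 25.95/5 = 5.189° apart.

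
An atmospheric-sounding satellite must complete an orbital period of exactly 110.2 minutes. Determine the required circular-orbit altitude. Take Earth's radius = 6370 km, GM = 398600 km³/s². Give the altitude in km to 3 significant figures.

T = 110.2 min = 6612.0 s.
From T = 2π√(a³/μ): a = (μ T²/4π²)^(1/3) = (398600 × 6612.0² / 4π²)^(1/3) = 7614 km.
Altitude h = a − R = 7614 − 6370 = 1244 km.

1240 km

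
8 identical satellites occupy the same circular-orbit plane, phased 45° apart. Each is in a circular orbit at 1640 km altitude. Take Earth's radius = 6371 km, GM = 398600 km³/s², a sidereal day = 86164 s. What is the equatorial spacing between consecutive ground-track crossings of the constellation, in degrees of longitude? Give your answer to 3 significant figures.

3.73°

Semi-major axis a = 6371 + 1640 = 8011 km. Period T = 2π√(a³/μ) = 2π√(8011³/398600) = 7135.8 s = 118.93 min.
Single-satellite node shift = (7135.8/86164) × 360° = 29.81°.
With 8 satellites evenly phased, successive equator crossings are 29.81/8 = 3.727° apart.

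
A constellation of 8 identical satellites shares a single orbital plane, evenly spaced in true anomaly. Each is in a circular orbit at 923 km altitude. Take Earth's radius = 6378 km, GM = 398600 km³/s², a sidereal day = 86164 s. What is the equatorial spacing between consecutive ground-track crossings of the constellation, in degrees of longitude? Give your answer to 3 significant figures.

Semi-major axis a = 6378 + 923 = 7301 km. Period T = 2π√(a³/μ) = 2π√(7301³/398600) = 6208.5 s = 103.47 min.
Single-satellite node shift = (6208.5/86164) × 360° = 25.94°.
With 8 satellites evenly phased, successive equator crossings are 25.94/8 = 3.242° apart.

3.24°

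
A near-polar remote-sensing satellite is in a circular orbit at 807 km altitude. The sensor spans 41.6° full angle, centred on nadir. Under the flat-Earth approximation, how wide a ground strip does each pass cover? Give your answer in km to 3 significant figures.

613 km

Half-angle = 41.6°/2 = 20.8°.
Swath width ≈ 2h·tan(θ/2) = 2 × 807 × tan(20.8°) = 613.1 km.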